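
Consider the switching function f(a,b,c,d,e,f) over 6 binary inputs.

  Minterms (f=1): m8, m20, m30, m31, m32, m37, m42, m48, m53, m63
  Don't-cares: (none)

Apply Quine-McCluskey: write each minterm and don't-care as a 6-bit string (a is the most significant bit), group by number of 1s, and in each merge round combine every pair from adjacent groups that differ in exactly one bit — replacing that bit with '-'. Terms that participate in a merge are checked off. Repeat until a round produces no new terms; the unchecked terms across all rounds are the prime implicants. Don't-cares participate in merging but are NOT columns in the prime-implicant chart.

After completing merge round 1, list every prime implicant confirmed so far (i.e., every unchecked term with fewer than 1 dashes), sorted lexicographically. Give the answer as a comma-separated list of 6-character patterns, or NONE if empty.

size-2^0 implicants → 001000  010100  011110(✓)  011111(✓)  100000(✓)  100101(✓)  101010  110000(✓)  110101(✓)  111111(✓)
size-2^1 implicants → -11111  01111-  1-0000  1-0101
Unchecked terms (primes): -11111, 001000, 010100, 01111-, 1-0000, 1-0101, 101010

001000, 010100, 101010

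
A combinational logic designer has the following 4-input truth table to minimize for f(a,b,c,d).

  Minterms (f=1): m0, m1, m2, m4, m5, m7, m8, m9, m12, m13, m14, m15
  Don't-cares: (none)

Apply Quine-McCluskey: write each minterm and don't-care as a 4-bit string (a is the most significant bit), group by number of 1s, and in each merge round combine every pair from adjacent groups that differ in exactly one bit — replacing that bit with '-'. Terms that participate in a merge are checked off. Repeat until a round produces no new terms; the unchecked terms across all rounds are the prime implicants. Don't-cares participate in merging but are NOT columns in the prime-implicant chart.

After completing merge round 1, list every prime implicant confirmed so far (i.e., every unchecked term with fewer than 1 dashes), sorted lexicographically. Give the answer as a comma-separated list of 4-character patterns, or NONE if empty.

NONE

[col 0] 0000*, 0001*, 0010*, 0100*, 0101*, 0111*, 1000*, 1001*, 1100*, 1101*, 1110*, 1111*
[col 1] -000*, -001*, -100*, -101*, -111*, 0-00*, 0-01*, 00-0, 000-*, 01-1*, 010-*, 1-00*, 1-01*, 100-*, 11-0*, 11-1*, 110-*, 111-*
[col 2] --00*, --01*, -00-*, -1-1, -10-*, 0-0-*, 1-0-*, 11--
[col 3] --0-
Prime implicants: --0-, -1-1, 00-0, 11--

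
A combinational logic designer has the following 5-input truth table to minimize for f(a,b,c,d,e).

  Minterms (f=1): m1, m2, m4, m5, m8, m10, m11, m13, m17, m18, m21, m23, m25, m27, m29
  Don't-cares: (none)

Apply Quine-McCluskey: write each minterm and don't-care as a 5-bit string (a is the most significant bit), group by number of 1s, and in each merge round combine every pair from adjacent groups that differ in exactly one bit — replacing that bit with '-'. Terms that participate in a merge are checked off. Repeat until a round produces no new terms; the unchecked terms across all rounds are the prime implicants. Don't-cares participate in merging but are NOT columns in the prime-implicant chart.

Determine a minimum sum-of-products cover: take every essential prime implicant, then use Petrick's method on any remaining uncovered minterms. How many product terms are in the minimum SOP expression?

8

size-2^0 implicants → 00001(✓)  00010(✓)  00100(✓)  00101(✓)  01000(✓)  01010(✓)  01011(✓)  01101(✓)  10001(✓)  10010(✓)  10101(✓)  10111(✓)  11001(✓)  11011(✓)  11101(✓)
size-2^1 implicants → -0001(✓)  -0010  -0101(✓)  -1011  -1101(✓)  0-010  0-101(✓)  00-01(✓)  0010-  010-0  0101-  1-001(✓)  1-101(✓)  10-01(✓)  101-1  11-01(✓)  110-1
size-2^2 implicants → --101  -0-01  1--01
Unchecked terms (primes): --101, -0-01, -0010, -1011, 0-010, 0010-, 010-0, 0101-, 1--01, 101-1, 110-1
Minterm coverage:
  m1 ⊆ -0-01 [E]
  m2 ⊆ -0010,0-010
  m4 ⊆ 0010- [E]
  m5 ⊆ --101,-0-01,0010-
  m8 ⊆ 010-0 [E]
  m10 ⊆ 0-010,010-0,0101-
  m11 ⊆ -1011,0101-
  m13 ⊆ --101 [E]
  m17 ⊆ -0-01,1--01
  m18 ⊆ -0010 [E]
  m21 ⊆ --101,-0-01,1--01,101-1
  m23 ⊆ 101-1 [E]
  m25 ⊆ 1--01,110-1
  m27 ⊆ -1011,110-1
  m29 ⊆ --101,1--01
E = {--101, -0-01, -0010, 0010-, 010-0, 101-1}
Petrick residual → -1011, 1--01
Cover = cd'e + b'd'e + b'c'de' + bc'de + a'b'cd' + a'bc'e' + ad'e + ab'ce  |cover|=8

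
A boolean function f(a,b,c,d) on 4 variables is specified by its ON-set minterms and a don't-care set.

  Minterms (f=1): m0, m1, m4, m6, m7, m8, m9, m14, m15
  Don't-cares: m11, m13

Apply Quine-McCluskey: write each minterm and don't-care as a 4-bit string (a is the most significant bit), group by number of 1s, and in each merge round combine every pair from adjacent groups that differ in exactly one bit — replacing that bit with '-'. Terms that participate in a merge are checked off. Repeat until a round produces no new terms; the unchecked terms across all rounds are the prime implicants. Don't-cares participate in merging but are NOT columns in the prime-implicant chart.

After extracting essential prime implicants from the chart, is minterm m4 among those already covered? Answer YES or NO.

[col 0] 0000*, 0001*, 0100*, 0110*, 0111*, 1000*, 1001*, 1011*, 1101*, 1110*, 1111*
[col 1] -000*, -001*, -110*, -111*, 0-00, 000-*, 01-0, 011-*, 1-01*, 1-11*, 10-1*, 100-*, 11-1*, 111-*
[col 2] -00-, -11-, 1--1
Prime implicants: -00-, -11-, 0-00, 01-0, 1--1
PI chart (minterm → PIs covering it):
  0 | -00-,0-00
  1 | -00-  (sole → essential)
  4 | 0-00,01-0
  6 | -11-,01-0
  7 | -11-  (sole → essential)
  8 | -00-  (sole → essential)
  9 | -00-,1--1
  14 | -11-  (sole → essential)
  15 | -11-,1--1
Essential prime implicants: -00-, -11-

NO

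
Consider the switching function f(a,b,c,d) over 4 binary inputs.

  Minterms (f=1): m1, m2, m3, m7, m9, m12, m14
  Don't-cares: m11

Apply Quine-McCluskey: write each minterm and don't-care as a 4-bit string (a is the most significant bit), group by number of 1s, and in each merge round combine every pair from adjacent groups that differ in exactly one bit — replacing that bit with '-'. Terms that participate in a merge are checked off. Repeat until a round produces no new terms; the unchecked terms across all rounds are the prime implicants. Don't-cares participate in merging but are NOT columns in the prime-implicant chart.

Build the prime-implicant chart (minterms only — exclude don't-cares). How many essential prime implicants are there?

4

[col 0] 0001*, 0010*, 0011*, 0111*, 1001*, 1011*, 1100*, 1110*
[col 1] -001*, -011*, 0-11, 00-1*, 001-, 10-1*, 11-0
[col 2] -0-1
Prime implicants: -0-1, 0-11, 001-, 11-0
PI chart (minterm → PIs covering it):
  1 | -0-1  (sole → essential)
  2 | 001-  (sole → essential)
  3 | -0-1,0-11,001-
  7 | 0-11  (sole → essential)
  9 | -0-1  (sole → essential)
  12 | 11-0  (sole → essential)
  14 | 11-0  (sole → essential)
Essential prime implicants: -0-1, 0-11, 001-, 11-0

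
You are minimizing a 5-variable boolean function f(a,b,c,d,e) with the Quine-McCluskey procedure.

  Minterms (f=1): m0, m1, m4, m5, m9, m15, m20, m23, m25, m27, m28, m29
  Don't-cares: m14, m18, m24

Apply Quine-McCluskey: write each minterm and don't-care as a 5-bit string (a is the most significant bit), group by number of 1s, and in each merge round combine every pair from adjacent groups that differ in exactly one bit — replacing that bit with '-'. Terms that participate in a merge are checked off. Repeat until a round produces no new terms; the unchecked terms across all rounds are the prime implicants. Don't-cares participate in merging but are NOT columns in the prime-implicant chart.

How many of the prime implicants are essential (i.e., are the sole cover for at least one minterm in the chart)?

size-2^0 implicants → 00000(✓)  00001(✓)  00100(✓)  00101(✓)  01001(✓)  01110(✓)  01111(✓)  10010  10100(✓)  10111  11000(✓)  11001(✓)  11011(✓)  11100(✓)  11101(✓)
size-2^1 implicants → -0100  -1001  0-001  00-00(✓)  00-01(✓)  0000-(✓)  0010-(✓)  0111-  1-100  11-00(✓)  11-01(✓)  110-1  1100-(✓)  1110-(✓)
size-2^2 implicants → 00-0-  11-0-
Unchecked terms (primes): -0100, -1001, 0-001, 00-0-, 0111-, 1-100, 10010, 10111, 11-0-, 110-1
Minterm coverage:
  m0 ⊆ 00-0- [E]
  m1 ⊆ 0-001,00-0-
  m4 ⊆ -0100,00-0-
  m5 ⊆ 00-0- [E]
  m9 ⊆ -1001,0-001
  m15 ⊆ 0111- [E]
  m20 ⊆ -0100,1-100
  m23 ⊆ 10111 [E]
  m25 ⊆ -1001,11-0-,110-1
  m27 ⊆ 110-1 [E]
  m28 ⊆ 1-100,11-0-
  m29 ⊆ 11-0- [E]
E = {00-0-, 0111-, 10111, 11-0-, 110-1}

5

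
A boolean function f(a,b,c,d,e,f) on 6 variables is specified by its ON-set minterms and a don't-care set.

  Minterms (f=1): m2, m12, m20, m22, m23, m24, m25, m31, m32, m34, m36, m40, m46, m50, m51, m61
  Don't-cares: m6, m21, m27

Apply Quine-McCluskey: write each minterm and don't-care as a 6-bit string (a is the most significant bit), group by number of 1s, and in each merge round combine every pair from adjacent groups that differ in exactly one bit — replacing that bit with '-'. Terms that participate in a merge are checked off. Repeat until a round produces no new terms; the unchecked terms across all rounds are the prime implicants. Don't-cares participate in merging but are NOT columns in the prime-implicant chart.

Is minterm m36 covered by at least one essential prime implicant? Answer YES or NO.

YES

[col 0] 000010*, 000110*, 001100, 010100*, 010101*, 010110*, 010111*, 011000*, 011001*, 011011*, 011111*, 100000*, 100010*, 100100*, 101000*, 101110, 110010*, 110011*, 111101
[col 1] -00010, 0-0110, 000-10, 01-111, 0101-0*, 0101-1*, 01010-*, 01011-*, 011-11, 0110-1, 01100-, 1-0010, 10-000, 100-00, 1000-0, 11001-
[col 2] 0101--
Prime implicants: -00010, 0-0110, 000-10, 001100, 01-111, 0101--, 011-11, 0110-1, 01100-, 1-0010, 10-000, 100-00, 1000-0, 101110, 11001-, 111101
PI chart (minterm → PIs covering it):
  2 | -00010,000-10
  12 | 001100  (sole → essential)
  20 | 0101--  (sole → essential)
  22 | 0-0110,0101--
  23 | 01-111,0101--
  24 | 01100-  (sole → essential)
  25 | 0110-1,01100-
  31 | 01-111,011-11
  32 | 10-000,100-00,1000-0
  34 | -00010,1-0010,1000-0
  36 | 100-00  (sole → essential)
  40 | 10-000  (sole → essential)
  46 | 101110  (sole → essential)
  50 | 1-0010,11001-
  51 | 11001-  (sole → essential)
  61 | 111101  (sole → essential)
Essential prime implicants: 001100, 0101--, 01100-, 10-000, 100-00, 101110, 11001-, 111101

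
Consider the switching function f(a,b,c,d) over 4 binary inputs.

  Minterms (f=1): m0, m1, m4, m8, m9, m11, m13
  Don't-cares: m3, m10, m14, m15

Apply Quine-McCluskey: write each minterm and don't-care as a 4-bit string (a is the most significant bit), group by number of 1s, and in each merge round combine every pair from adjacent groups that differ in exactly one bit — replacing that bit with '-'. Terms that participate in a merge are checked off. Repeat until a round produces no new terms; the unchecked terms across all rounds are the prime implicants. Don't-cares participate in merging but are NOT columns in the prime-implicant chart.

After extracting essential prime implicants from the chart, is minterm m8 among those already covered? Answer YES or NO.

size-2^0 implicants → 0000(✓)  0001(✓)  0011(✓)  0100(✓)  1000(✓)  1001(✓)  1010(✓)  1011(✓)  1101(✓)  1110(✓)  1111(✓)
size-2^1 implicants → -000(✓)  -001(✓)  -011(✓)  0-00  00-1(✓)  000-(✓)  1-01(✓)  1-10(✓)  1-11(✓)  10-0(✓)  10-1(✓)  100-(✓)  101-(✓)  11-1(✓)  111-(✓)
size-2^2 implicants → -0-1  -00-  1--1  1-1-  10--
Unchecked terms (primes): -0-1, -00-, 0-00, 1--1, 1-1-, 10--
Minterm coverage:
  m0 ⊆ -00-,0-00
  m1 ⊆ -0-1,-00-
  m4 ⊆ 0-00 [E]
  m8 ⊆ -00-,10--
  m9 ⊆ -0-1,-00-,1--1,10--
  m11 ⊆ -0-1,1--1,1-1-,10--
  m13 ⊆ 1--1 [E]
E = {0-00, 1--1}

NO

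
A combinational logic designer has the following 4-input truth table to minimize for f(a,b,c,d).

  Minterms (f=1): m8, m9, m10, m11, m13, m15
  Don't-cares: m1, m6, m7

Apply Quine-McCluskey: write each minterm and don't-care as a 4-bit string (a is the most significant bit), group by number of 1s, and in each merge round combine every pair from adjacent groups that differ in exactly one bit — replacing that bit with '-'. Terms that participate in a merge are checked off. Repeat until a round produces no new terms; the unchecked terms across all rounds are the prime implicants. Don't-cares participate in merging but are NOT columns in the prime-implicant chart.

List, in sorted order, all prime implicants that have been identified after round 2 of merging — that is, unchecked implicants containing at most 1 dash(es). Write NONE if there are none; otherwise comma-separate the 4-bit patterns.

-001, -111, 011-

size-2^0 implicants → 0001(✓)  0110(✓)  0111(✓)  1000(✓)  1001(✓)  1010(✓)  1011(✓)  1101(✓)  1111(✓)
size-2^1 implicants → -001  -111  011-  1-01(✓)  1-11(✓)  10-0(✓)  10-1(✓)  100-(✓)  101-(✓)  11-1(✓)
size-2^2 implicants → 1--1  10--
Unchecked terms (primes): -001, -111, 011-, 1--1, 10--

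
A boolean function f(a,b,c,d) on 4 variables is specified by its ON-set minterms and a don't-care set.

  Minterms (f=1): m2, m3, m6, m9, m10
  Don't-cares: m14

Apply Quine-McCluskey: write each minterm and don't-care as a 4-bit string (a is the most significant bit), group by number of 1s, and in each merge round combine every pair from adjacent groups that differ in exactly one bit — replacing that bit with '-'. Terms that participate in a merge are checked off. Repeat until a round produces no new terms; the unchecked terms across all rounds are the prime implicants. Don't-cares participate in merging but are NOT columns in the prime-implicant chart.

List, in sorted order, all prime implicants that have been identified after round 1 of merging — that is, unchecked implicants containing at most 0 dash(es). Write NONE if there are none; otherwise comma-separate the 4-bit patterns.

1001

size-2^0 implicants → 0010(✓)  0011(✓)  0110(✓)  1001  1010(✓)  1110(✓)
size-2^1 implicants → -010(✓)  -110(✓)  0-10(✓)  001-  1-10(✓)
size-2^2 implicants → --10
Unchecked terms (primes): --10, 001-, 1001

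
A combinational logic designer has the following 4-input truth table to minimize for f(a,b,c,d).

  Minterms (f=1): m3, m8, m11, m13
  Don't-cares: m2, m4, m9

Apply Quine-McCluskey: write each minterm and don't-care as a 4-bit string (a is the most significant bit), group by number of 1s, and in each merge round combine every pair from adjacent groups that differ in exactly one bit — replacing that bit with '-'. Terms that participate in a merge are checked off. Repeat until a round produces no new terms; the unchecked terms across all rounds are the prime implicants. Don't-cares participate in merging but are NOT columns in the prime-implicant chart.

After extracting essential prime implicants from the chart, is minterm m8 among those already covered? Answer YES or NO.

YES

[col 0] 0010*, 0011*, 0100, 1000*, 1001*, 1011*, 1101*
[col 1] -011, 001-, 1-01, 10-1, 100-
Prime implicants: -011, 001-, 0100, 1-01, 10-1, 100-
PI chart (minterm → PIs covering it):
  3 | -011,001-
  8 | 100-  (sole → essential)
  11 | -011,10-1
  13 | 1-01  (sole → essential)
Essential prime implicants: 1-01, 100-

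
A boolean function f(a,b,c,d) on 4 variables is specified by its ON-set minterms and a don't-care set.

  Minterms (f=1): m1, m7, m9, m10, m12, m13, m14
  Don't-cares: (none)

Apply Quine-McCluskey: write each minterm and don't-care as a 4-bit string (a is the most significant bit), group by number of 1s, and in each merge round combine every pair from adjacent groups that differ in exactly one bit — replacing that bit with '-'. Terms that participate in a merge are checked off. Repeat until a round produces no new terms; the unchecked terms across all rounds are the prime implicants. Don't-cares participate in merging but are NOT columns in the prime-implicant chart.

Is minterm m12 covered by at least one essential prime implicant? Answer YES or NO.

NO

[col 0] 0001*, 0111, 1001*, 1010*, 1100*, 1101*, 1110*
[col 1] -001, 1-01, 1-10, 11-0, 110-
Prime implicants: -001, 0111, 1-01, 1-10, 11-0, 110-
PI chart (minterm → PIs covering it):
  1 | -001  (sole → essential)
  7 | 0111  (sole → essential)
  9 | -001,1-01
  10 | 1-10  (sole → essential)
  12 | 11-0,110-
  13 | 1-01,110-
  14 | 1-10,11-0
Essential prime implicants: -001, 0111, 1-10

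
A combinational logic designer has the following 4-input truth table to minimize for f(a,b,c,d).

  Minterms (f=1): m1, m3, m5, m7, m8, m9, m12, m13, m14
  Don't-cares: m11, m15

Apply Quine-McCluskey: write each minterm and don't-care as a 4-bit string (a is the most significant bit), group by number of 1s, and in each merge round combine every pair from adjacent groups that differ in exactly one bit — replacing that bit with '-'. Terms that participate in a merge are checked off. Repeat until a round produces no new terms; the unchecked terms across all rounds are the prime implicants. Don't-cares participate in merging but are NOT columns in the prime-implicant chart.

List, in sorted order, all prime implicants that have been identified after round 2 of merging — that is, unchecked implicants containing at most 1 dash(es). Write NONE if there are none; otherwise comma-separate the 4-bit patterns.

NONE

size-2^0 implicants → 0001(✓)  0011(✓)  0101(✓)  0111(✓)  1000(✓)  1001(✓)  1011(✓)  1100(✓)  1101(✓)  1110(✓)  1111(✓)
size-2^1 implicants → -001(✓)  -011(✓)  -101(✓)  -111(✓)  0-01(✓)  0-11(✓)  00-1(✓)  01-1(✓)  1-00(✓)  1-01(✓)  1-11(✓)  10-1(✓)  100-(✓)  11-0(✓)  11-1(✓)  110-(✓)  111-(✓)
size-2^2 implicants → --01(✓)  --11(✓)  -0-1(✓)  -1-1(✓)  0--1(✓)  1--1(✓)  1-0-  11--
size-2^3 implicants → ---1
Unchecked terms (primes): ---1, 1-0-, 11--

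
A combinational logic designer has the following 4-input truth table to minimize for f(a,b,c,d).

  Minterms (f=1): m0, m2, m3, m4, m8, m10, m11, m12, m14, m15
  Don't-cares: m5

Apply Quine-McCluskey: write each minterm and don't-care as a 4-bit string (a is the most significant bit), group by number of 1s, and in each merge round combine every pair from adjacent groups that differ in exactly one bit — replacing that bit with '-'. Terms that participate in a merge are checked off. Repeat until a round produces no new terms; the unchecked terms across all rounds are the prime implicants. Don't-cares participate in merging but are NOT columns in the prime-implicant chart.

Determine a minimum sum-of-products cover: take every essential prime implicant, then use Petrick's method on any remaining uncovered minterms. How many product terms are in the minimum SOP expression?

size-2^0 implicants → 0000(✓)  0010(✓)  0011(✓)  0100(✓)  0101(✓)  1000(✓)  1010(✓)  1011(✓)  1100(✓)  1110(✓)  1111(✓)
size-2^1 implicants → -000(✓)  -010(✓)  -011(✓)  -100(✓)  0-00(✓)  00-0(✓)  001-(✓)  010-  1-00(✓)  1-10(✓)  1-11(✓)  10-0(✓)  101-(✓)  11-0(✓)  111-(✓)
size-2^2 implicants → --00  -0-0  -01-  1--0  1-1-
Unchecked terms (primes): --00, -0-0, -01-, 010-, 1--0, 1-1-
Minterm coverage:
  m0 ⊆ --00,-0-0
  m2 ⊆ -0-0,-01-
  m3 ⊆ -01- [E]
  m4 ⊆ --00,010-
  m8 ⊆ --00,-0-0,1--0
  m10 ⊆ -0-0,-01-,1--0,1-1-
  m11 ⊆ -01-,1-1-
  m12 ⊆ --00,1--0
  m14 ⊆ 1--0,1-1-
  m15 ⊆ 1-1- [E]
E = {-01-, 1-1-}
Petrick residual → --00
Cover = c'd' + b'c + ac  |cover|=3

3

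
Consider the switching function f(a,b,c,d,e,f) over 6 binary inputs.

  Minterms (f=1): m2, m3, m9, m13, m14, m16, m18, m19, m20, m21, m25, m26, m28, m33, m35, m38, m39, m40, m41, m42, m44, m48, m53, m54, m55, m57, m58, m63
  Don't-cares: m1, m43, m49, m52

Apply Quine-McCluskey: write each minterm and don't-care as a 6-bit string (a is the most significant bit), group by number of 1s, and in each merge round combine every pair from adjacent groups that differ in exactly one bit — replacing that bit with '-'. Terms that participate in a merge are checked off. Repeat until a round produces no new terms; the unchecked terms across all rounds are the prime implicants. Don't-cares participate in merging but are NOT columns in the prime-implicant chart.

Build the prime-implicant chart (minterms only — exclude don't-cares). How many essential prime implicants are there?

Round 0: 000001✓ 000010✓ 000011✓ 001001✓ 001101✓ 001110 010000✓ 010010✓ 010011✓ 010100✓ 010101✓ 011001✓ 011010✓ 011100✓ 100001✓ 100011✓ 100110✓ 100111✓ 101000✓ 101001✓ 101010✓ 101011✓ 101100✓ 110000✓ 110001✓ 110100✓ 110101✓ 110110✓ 110111✓ 111001✓ 111010✓ 111111✓
Round 1: -00001✓ -00011✓ -01001✓ -10000✓ -10100✓ -10101✓ -11001✓ -11010 0-0010✓ 0-0011✓ 0-1001✓ 00-001✓ 0000-1✓ 00001-✓ 001-01 01-010 01-100 010-00✓ 0100-0 01001-✓ 01010-✓ 1-0001✓ 1-0110✓ 1-0111✓ 1-1001✓ 1-1010 10-001✓ 10-011✓ 100-11 1000-1✓ 10011-✓ 101-00 1010-0✓ 1010-1✓ 10100-✓ 10101-✓ 11-001✓ 11-111 110-00✓ 110-01✓ 11000-✓ 1101-0✓ 1101-1✓ 11010-✓ 11011-✓
Round 2: --1001 -0-001 -000-1 -10-00 -1010- 0-001- 1--001 1-011- 10-0-1 1010-- 110-0- 1101--
PIs = {--1001, -0-001, -000-1, -10-00, -1010-, -11010, 0-001-, 001-01, 001110, 01-010, 01-100, 0100-0, 1--001, 1-011-, 1-1010, 10-0-1, 100-11, 101-00, 1010--, 11-111, 110-0-, 1101--}
Coverage chart:
  m2: 0-001- ←essential
  m3: -000-1,0-001-
  m9: --1001,-0-001,001-01
  m13: 001-01 ←essential
  m14: 001110 ←essential
  m16: -10-00,0100-0
  m18: 0-001-,01-010,0100-0
  m19: 0-001- ←essential
  m20: -10-00,-1010-,01-100
  m21: -1010- ←essential
  m25: --1001 ←essential
  m26: -11010,01-010
  m28: 01-100 ←essential
  m33: -0-001,-000-1,1--001,10-0-1
  m35: -000-1,10-0-1,100-11
  m38: 1-011- ←essential
  m39: 1-011-,100-11
  m40: 101-00,1010--
  m41: --1001,-0-001,1--001,10-0-1,1010--
  m42: 1-1010,1010--
  m44: 101-00 ←essential
  m48: -10-00,110-0-
  m53: -1010-,110-0-,1101--
  m54: 1-011-,1101--
  m55: 1-011-,11-111,1101--
  m57: --1001,1--001
  m58: -11010,1-1010
  m63: 11-111 ←essential
Essential: --1001, -1010-, 0-001-, 001-01, 001110, 01-100, 1-011-, 101-00, 11-111

9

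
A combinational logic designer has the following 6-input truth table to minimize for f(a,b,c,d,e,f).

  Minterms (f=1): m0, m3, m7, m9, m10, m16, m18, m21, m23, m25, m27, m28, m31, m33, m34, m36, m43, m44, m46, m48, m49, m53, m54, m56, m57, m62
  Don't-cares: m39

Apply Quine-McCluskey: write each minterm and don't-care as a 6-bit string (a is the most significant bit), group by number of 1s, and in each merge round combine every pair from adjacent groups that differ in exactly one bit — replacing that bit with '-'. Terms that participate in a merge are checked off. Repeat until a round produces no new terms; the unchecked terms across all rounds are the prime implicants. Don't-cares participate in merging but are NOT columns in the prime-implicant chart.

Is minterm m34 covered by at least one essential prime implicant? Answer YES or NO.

YES

size-2^0 implicants → 000000(✓)  000011(✓)  000111(✓)  001001(✓)  001010  010000(✓)  010010(✓)  010101(✓)  010111(✓)  011001(✓)  011011(✓)  011100  011111(✓)  100001(✓)  100010  100100(✓)  100111(✓)  101011  101100(✓)  101110(✓)  110000(✓)  110001(✓)  110101(✓)  110110(✓)  111000(✓)  111001(✓)  111110(✓)
size-2^1 implicants → -00111  -10000  -10101  -11001  0-0000  0-0111  0-1001  000-11  01-111  0100-0  0101-1  011-11  0110-1  1-0001  1-1110  10-100  1011-0  11-000(✓)  11-001(✓)  11-110  110-01  11000-(✓)  11100-(✓)
size-2^2 implicants → 11-00-
Unchecked terms (primes): -00111, -10000, -10101, -11001, 0-0000, 0-0111, 0-1001, 000-11, 001010, 01-111, 0100-0, 0101-1, 011-11, 0110-1, 011100, 1-0001, 1-1110, 10-100, 100010, 101011, 1011-0, 11-00-, 11-110, 110-01
Minterm coverage:
  m0 ⊆ 0-0000 [E]
  m3 ⊆ 000-11 [E]
  m7 ⊆ -00111,0-0111,000-11
  m9 ⊆ 0-1001 [E]
  m10 ⊆ 001010 [E]
  m16 ⊆ -10000,0-0000,0100-0
  m18 ⊆ 0100-0 [E]
  m21 ⊆ -10101,0101-1
  m23 ⊆ 0-0111,01-111,0101-1
  m25 ⊆ -11001,0-1001,0110-1
  m27 ⊆ 011-11,0110-1
  m28 ⊆ 011100 [E]
  m31 ⊆ 01-111,011-11
  m33 ⊆ 1-0001 [E]
  m34 ⊆ 100010 [E]
  m36 ⊆ 10-100 [E]
  m43 ⊆ 101011 [E]
  m44 ⊆ 10-100,1011-0
  m46 ⊆ 1-1110,1011-0
  m48 ⊆ -10000,11-00-
  m49 ⊆ 1-0001,11-00-,110-01
  m53 ⊆ -10101,110-01
  m54 ⊆ 11-110 [E]
  m56 ⊆ 11-00- [E]
  m57 ⊆ -11001,11-00-
  m62 ⊆ 1-1110,11-110
E = {0-0000, 0-1001, 000-11, 001010, 0100-0, 011100, 1-0001, 10-100, 100010, 101011, 11-00-, 11-110}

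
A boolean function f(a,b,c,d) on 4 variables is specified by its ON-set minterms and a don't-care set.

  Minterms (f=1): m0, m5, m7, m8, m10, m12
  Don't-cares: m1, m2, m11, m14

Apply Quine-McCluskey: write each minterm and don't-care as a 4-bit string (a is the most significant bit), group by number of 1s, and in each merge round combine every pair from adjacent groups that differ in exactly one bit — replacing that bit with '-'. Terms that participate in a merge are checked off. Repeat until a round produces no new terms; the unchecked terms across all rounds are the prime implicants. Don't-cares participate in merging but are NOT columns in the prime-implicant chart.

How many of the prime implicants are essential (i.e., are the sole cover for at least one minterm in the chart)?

Round 0: 0000✓ 0001✓ 0010✓ 0101✓ 0111✓ 1000✓ 1010✓ 1011✓ 1100✓ 1110✓
Round 1: -000✓ -010✓ 0-01 00-0✓ 000- 01-1 1-00✓ 1-10✓ 10-0✓ 101- 11-0✓
Round 2: -0-0 1--0
PIs = {-0-0, 0-01, 000-, 01-1, 1--0, 101-}
Coverage chart:
  m0: -0-0,000-
  m5: 0-01,01-1
  m7: 01-1 ←essential
  m8: -0-0,1--0
  m10: -0-0,1--0,101-
  m12: 1--0 ←essential
Essential: 01-1, 1--0

2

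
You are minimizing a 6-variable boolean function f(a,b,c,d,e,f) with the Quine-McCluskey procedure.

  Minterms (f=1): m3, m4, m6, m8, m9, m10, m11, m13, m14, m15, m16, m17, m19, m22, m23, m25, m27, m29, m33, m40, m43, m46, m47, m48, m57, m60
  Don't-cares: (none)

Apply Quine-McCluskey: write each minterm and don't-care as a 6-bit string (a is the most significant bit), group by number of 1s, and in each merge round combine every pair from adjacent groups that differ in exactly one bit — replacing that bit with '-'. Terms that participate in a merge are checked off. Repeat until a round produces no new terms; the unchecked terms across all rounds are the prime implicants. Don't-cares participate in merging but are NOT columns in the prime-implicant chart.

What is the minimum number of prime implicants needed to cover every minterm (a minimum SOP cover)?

13

Round 0: 000011✓ 000100✓ 000110✓ 001000✓ 001001✓ 001010✓ 001011✓ 001101✓ 001110✓ 001111✓ 010000✓ 010001✓ 010011✓ 010110✓ 010111✓ 011001✓ 011011✓ 011101✓ 100001 101000✓ 101011✓ 101110✓ 101111✓ 110000✓ 111001✓ 111100
Round 1: -01000 -01011✓ -01110✓ -01111✓ -10000 -11001 0-0011✓ 0-0110 0-1001✓ 0-1011✓ 0-1101✓ 00-011✓ 00-110 0001-0 001-01✓ 001-10✓ 001-11✓ 0010-0✓ 0010-1✓ 00100-✓ 00101-✓ 0011-1✓ 00111-✓ 01-001✓ 01-011✓ 010-11 0100-1✓ 01000- 01011- 011-01✓ 0110-1✓ 101-11✓ 10111-✓
Round 2: -01-11 -0111- 0--011 0-1-01 0-10-1 001--1 001-1- 0010-- 01-0-1
PIs = {-01-11, -01000, -0111-, -10000, -11001, 0--011, 0-0110, 0-1-01, 0-10-1, 00-110, 0001-0, 001--1, 001-1-, 0010--, 01-0-1, 010-11, 01000-, 01011-, 100001, 111100}
Coverage chart:
  m3: 0--011 ←essential
  m4: 0001-0 ←essential
  m6: 0-0110,00-110,0001-0
  m8: -01000,0010--
  m9: 0-1-01,0-10-1,001--1,0010--
  m10: 001-1-,0010--
  m11: -01-11,0--011,0-10-1,001--1,001-1-,0010--
  m13: 0-1-01,001--1
  m14: -0111-,00-110,001-1-
  m15: -01-11,-0111-,001--1,001-1-
  m16: -10000,01000-
  m17: 01-0-1,01000-
  m19: 0--011,01-0-1,010-11
  m22: 0-0110,01011-
  m23: 010-11,01011-
  m25: -11001,0-1-01,0-10-1,01-0-1
  m27: 0--011,0-10-1,01-0-1
  m29: 0-1-01 ←essential
  m33: 100001 ←essential
  m40: -01000 ←essential
  m43: -01-11 ←essential
  m46: -0111- ←essential
  m47: -01-11,-0111-
  m48: -10000 ←essential
  m57: -11001 ←essential
  m60: 111100 ←essential
Essential: -01-11, -01000, -0111-, -10000, -11001, 0--011, 0-1-01, 0001-0, 100001, 111100
Petrick residual → 001-1-, 01-0-1, 01011-
Min cover (13 terms): b'cef + b'cd'e'f' + b'cde + bc'd'e'f' + bcd'e'f + a'd'ef + a'ce'f + a'b'c'df' + a'b'ce + a'bd'f + a'bc'de + ab'c'd'e'f + abcde'f'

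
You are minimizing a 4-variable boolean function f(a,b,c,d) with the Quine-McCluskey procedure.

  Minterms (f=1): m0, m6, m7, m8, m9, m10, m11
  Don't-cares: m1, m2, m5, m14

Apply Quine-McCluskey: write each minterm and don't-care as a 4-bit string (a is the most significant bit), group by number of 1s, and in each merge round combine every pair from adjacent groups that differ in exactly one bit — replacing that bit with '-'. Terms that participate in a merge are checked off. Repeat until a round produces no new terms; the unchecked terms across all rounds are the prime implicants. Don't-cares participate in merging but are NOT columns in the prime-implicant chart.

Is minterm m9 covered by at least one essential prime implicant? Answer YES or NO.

size-2^0 implicants → 0000(✓)  0001(✓)  0010(✓)  0101(✓)  0110(✓)  0111(✓)  1000(✓)  1001(✓)  1010(✓)  1011(✓)  1110(✓)
size-2^1 implicants → -000(✓)  -001(✓)  -010(✓)  -110(✓)  0-01  0-10(✓)  00-0(✓)  000-(✓)  01-1  011-  1-10(✓)  10-0(✓)  10-1(✓)  100-(✓)  101-(✓)
size-2^2 implicants → --10  -0-0  -00-  10--
Unchecked terms (primes): --10, -0-0, -00-, 0-01, 01-1, 011-, 10--
Minterm coverage:
  m0 ⊆ -0-0,-00-
  m6 ⊆ --10,011-
  m7 ⊆ 01-1,011-
  m8 ⊆ -0-0,-00-,10--
  m9 ⊆ -00-,10--
  m10 ⊆ --10,-0-0,10--
  m11 ⊆ 10-- [E]
E = {10--}

YES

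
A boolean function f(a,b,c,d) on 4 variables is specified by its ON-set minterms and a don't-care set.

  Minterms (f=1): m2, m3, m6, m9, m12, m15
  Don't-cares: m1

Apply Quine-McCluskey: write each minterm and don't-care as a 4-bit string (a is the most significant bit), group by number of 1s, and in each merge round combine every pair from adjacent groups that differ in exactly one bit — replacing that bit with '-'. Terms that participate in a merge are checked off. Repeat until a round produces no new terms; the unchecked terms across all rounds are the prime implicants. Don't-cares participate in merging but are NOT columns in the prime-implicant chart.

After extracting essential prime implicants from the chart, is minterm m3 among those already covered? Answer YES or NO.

size-2^0 implicants → 0001(✓)  0010(✓)  0011(✓)  0110(✓)  1001(✓)  1100  1111
size-2^1 implicants → -001  0-10  00-1  001-
Unchecked terms (primes): -001, 0-10, 00-1, 001-, 1100, 1111
Minterm coverage:
  m2 ⊆ 0-10,001-
  m3 ⊆ 00-1,001-
  m6 ⊆ 0-10 [E]
  m9 ⊆ -001 [E]
  m12 ⊆ 1100 [E]
  m15 ⊆ 1111 [E]
E = {-001, 0-10, 1100, 1111}

NO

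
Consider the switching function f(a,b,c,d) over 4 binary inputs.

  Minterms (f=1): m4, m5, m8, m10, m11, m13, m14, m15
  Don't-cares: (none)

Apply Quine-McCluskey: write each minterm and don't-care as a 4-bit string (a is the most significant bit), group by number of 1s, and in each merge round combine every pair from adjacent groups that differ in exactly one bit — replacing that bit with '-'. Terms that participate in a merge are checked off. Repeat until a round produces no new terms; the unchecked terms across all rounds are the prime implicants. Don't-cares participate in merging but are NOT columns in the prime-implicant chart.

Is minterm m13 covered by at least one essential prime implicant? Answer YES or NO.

size-2^0 implicants → 0100(✓)  0101(✓)  1000(✓)  1010(✓)  1011(✓)  1101(✓)  1110(✓)  1111(✓)
size-2^1 implicants → -101  010-  1-10(✓)  1-11(✓)  10-0  101-(✓)  11-1  111-(✓)
size-2^2 implicants → 1-1-
Unchecked terms (primes): -101, 010-, 1-1-, 10-0, 11-1
Minterm coverage:
  m4 ⊆ 010- [E]
  m5 ⊆ -101,010-
  m8 ⊆ 10-0 [E]
  m10 ⊆ 1-1-,10-0
  m11 ⊆ 1-1- [E]
  m13 ⊆ -101,11-1
  m14 ⊆ 1-1- [E]
  m15 ⊆ 1-1-,11-1
E = {010-, 1-1-, 10-0}

NO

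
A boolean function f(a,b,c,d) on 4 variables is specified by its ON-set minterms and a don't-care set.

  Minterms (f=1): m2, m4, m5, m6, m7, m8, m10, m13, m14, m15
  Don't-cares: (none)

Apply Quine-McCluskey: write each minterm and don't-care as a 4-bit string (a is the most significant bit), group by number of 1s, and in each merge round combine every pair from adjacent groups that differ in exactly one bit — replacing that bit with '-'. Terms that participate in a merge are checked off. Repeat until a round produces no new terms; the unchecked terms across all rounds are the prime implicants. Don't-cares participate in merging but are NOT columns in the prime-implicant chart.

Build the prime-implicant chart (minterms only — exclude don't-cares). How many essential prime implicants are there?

[col 0] 0010*, 0100*, 0101*, 0110*, 0111*, 1000*, 1010*, 1101*, 1110*, 1111*
[col 1] -010*, -101*, -110*, -111*, 0-10*, 01-0*, 01-1*, 010-*, 011-*, 1-10*, 10-0, 11-1*, 111-*
[col 2] --10, -1-1, -11-, 01--
Prime implicants: --10, -1-1, -11-, 01--, 10-0
PI chart (minterm → PIs covering it):
  2 | --10  (sole → essential)
  4 | 01--  (sole → essential)
  5 | -1-1,01--
  6 | --10,-11-,01--
  7 | -1-1,-11-,01--
  8 | 10-0  (sole → essential)
  10 | --10,10-0
  13 | -1-1  (sole → essential)
  14 | --10,-11-
  15 | -1-1,-11-
Essential prime implicants: --10, -1-1, 01--, 10-0

4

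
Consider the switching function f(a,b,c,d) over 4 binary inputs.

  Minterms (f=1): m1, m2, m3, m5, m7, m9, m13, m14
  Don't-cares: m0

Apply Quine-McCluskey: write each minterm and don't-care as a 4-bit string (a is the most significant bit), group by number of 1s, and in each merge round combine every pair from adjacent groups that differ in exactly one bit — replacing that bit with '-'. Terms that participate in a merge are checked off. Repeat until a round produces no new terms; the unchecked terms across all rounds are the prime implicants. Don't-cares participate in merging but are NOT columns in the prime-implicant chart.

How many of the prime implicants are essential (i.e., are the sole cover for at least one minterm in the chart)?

size-2^0 implicants → 0000(✓)  0001(✓)  0010(✓)  0011(✓)  0101(✓)  0111(✓)  1001(✓)  1101(✓)  1110
size-2^1 implicants → -001(✓)  -101(✓)  0-01(✓)  0-11(✓)  00-0(✓)  00-1(✓)  000-(✓)  001-(✓)  01-1(✓)  1-01(✓)
size-2^2 implicants → --01  0--1  00--
Unchecked terms (primes): --01, 0--1, 00--, 1110
Minterm coverage:
  m1 ⊆ --01,0--1,00--
  m2 ⊆ 00-- [E]
  m3 ⊆ 0--1,00--
  m5 ⊆ --01,0--1
  m7 ⊆ 0--1 [E]
  m9 ⊆ --01 [E]
  m13 ⊆ --01 [E]
  m14 ⊆ 1110 [E]
E = {--01, 0--1, 00--, 1110}

4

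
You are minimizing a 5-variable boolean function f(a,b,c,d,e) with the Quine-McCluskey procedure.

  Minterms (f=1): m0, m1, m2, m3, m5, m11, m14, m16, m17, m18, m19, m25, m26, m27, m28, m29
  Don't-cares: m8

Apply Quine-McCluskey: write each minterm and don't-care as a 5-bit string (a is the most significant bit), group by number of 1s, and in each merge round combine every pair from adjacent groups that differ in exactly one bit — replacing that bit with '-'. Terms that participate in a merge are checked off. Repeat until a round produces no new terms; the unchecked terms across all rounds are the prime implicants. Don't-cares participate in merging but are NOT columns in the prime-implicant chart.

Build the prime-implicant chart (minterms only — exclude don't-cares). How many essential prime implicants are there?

6

Round 0: 00000✓ 00001✓ 00010✓ 00011✓ 00101✓ 01000✓ 01011✓ 01110 10000✓ 10001✓ 10010✓ 10011✓ 11001✓ 11010✓ 11011✓ 11100✓ 11101✓
Round 1: -0000✓ -0001✓ -0010✓ -0011✓ -1011✓ 0-000 0-011✓ 00-01 000-0✓ 000-1✓ 0000-✓ 0001-✓ 1-001✓ 1-010✓ 1-011✓ 100-0✓ 100-1✓ 1000-✓ 1001-✓ 11-01 110-1✓ 1101-✓ 1110-
Round 2: --011 -00-0✓ -00-1✓ -000-✓ -001-✓ 000--✓ 1-0-1 1-01- 100--✓
Round 3: -00--
PIs = {--011, -00--, 0-000, 00-01, 01110, 1-0-1, 1-01-, 11-01, 1110-}
Coverage chart:
  m0: -00--,0-000
  m1: -00--,00-01
  m2: -00-- ←essential
  m3: --011,-00--
  m5: 00-01 ←essential
  m11: --011 ←essential
  m14: 01110 ←essential
  m16: -00-- ←essential
  m17: -00--,1-0-1
  m18: -00--,1-01-
  m19: --011,-00--,1-0-1,1-01-
  m25: 1-0-1,11-01
  m26: 1-01- ←essential
  m27: --011,1-0-1,1-01-
  m28: 1110- ←essential
  m29: 11-01,1110-
Essential: --011, -00--, 00-01, 01110, 1-01-, 1110-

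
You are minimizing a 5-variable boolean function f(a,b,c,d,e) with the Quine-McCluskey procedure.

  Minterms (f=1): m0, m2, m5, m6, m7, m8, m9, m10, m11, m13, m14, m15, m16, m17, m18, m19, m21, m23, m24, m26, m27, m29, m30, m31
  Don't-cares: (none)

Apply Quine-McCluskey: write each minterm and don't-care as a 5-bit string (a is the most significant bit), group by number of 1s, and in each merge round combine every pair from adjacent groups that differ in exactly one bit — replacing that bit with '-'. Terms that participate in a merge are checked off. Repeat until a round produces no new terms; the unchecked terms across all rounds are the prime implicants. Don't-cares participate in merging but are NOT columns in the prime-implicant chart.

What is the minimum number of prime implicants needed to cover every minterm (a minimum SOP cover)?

size-2^0 implicants → 00000(✓)  00010(✓)  00101(✓)  00110(✓)  00111(✓)  01000(✓)  01001(✓)  01010(✓)  01011(✓)  01101(✓)  01110(✓)  01111(✓)  10000(✓)  10001(✓)  10010(✓)  10011(✓)  10101(✓)  10111(✓)  11000(✓)  11010(✓)  11011(✓)  11101(✓)  11110(✓)  11111(✓)
size-2^1 implicants → -0000(✓)  -0010(✓)  -0101(✓)  -0111(✓)  -1000(✓)  -1010(✓)  -1011(✓)  -1101(✓)  -1110(✓)  -1111(✓)  0-000(✓)  0-010(✓)  0-101(✓)  0-110(✓)  0-111(✓)  00-10(✓)  000-0(✓)  001-1(✓)  0011-(✓)  01-01(✓)  01-10(✓)  01-11(✓)  010-0(✓)  010-1(✓)  0100-(✓)  0101-(✓)  011-1(✓)  0111-(✓)  1-000(✓)  1-010(✓)  1-011(✓)  1-101(✓)  1-111(✓)  10-01(✓)  10-11(✓)  100-0(✓)  100-1(✓)  1000-(✓)  1001-(✓)  101-1(✓)  11-10(✓)  11-11(✓)  110-0(✓)  1101-(✓)  111-1(✓)  1111-(✓)
size-2^2 implicants → --000(✓)  --010(✓)  --101(✓)  --111(✓)  -00-0(✓)  -01-1(✓)  -1-10(✓)  -1-11(✓)  -10-0(✓)  -101-(✓)  -11-1(✓)  -111-(✓)  0--10  0-0-0(✓)  0-1-1(✓)  0-11-  01--1  01-1-(✓)  010--  1--11  1-0-0(✓)  1-01-  1-1-1(✓)  10--1  100--  11-1-(✓)
size-2^3 implicants → --0-0  --1-1  -1-1-
Unchecked terms (primes): --0-0, --1-1, -1-1-, 0--10, 0-11-, 01--1, 010--, 1--11, 1-01-, 10--1, 100--
Minterm coverage:
  m0 ⊆ --0-0 [E]
  m2 ⊆ --0-0,0--10
  m5 ⊆ --1-1 [E]
  m6 ⊆ 0--10,0-11-
  m7 ⊆ --1-1,0-11-
  m8 ⊆ --0-0,010--
  m9 ⊆ 01--1,010--
  m10 ⊆ --0-0,-1-1-,0--10,010--
  m11 ⊆ -1-1-,01--1,010--
  m13 ⊆ --1-1,01--1
  m14 ⊆ -1-1-,0--10,0-11-
  m15 ⊆ --1-1,-1-1-,0-11-,01--1
  m16 ⊆ --0-0,100--
  m17 ⊆ 10--1,100--
  m18 ⊆ --0-0,1-01-,100--
  m19 ⊆ 1--11,1-01-,10--1,100--
  m21 ⊆ --1-1,10--1
  m23 ⊆ --1-1,1--11,10--1
  m24 ⊆ --0-0 [E]
  m26 ⊆ --0-0,-1-1-,1-01-
  m27 ⊆ -1-1-,1--11,1-01-
  m29 ⊆ --1-1 [E]
  m30 ⊆ -1-1- [E]
  m31 ⊆ --1-1,-1-1-,1--11
E = {--0-0, --1-1, -1-1-}
Petrick residual → 0--10, 01--1, 10--1
Cover = c'e' + ce + bd + a'de' + a'be + ab'e  |cover|=6

6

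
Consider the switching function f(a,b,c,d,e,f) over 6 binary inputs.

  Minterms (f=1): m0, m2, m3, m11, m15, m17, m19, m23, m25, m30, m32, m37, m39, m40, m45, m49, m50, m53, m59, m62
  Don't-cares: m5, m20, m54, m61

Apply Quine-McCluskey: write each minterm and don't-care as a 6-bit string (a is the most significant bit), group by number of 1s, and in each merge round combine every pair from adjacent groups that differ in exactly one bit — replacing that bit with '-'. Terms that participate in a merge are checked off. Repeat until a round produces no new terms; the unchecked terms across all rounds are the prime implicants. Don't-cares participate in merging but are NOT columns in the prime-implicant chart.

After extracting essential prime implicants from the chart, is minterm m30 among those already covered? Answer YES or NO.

YES

[col 0] 000000*, 000010*, 000011*, 000101*, 001011*, 001111*, 010001*, 010011*, 010100, 010111*, 011001*, 011110*, 100000*, 100101*, 100111*, 101000*, 101101*, 110001*, 110010*, 110101*, 110110*, 111011, 111101*, 111110*
[col 1] -00000, -00101, -10001, -11110, 0-0011, 00-011, 0000-0, 00001-, 001-11, 01-001, 010-11, 0100-1, 1-0101*, 1-1101*, 10-000, 10-101*, 1001-1, 11-101*, 11-110, 110-01, 110-10
[col 2] 1--101
Prime implicants: -00000, -00101, -10001, -11110, 0-0011, 00-011, 0000-0, 00001-, 001-11, 01-001, 010-11, 0100-1, 010100, 1--101, 10-000, 1001-1, 11-110, 110-01, 110-10, 111011
PI chart (minterm → PIs covering it):
  0 | -00000,0000-0
  2 | 0000-0,00001-
  3 | 0-0011,00-011,00001-
  11 | 00-011,001-11
  15 | 001-11  (sole → essential)
  17 | -10001,01-001,0100-1
  19 | 0-0011,010-11,0100-1
  23 | 010-11  (sole → essential)
  25 | 01-001  (sole → essential)
  30 | -11110  (sole → essential)
  32 | -00000,10-000
  37 | -00101,1--101,1001-1
  39 | 1001-1  (sole → essential)
  40 | 10-000  (sole → essential)
  45 | 1--101  (sole → essential)
  49 | -10001,110-01
  50 | 110-10  (sole → essential)
  53 | 1--101,110-01
  59 | 111011  (sole → essential)
  62 | -11110,11-110
Essential prime implicants: -11110, 001-11, 01-001, 010-11, 1--101, 10-000, 1001-1, 110-10, 111011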